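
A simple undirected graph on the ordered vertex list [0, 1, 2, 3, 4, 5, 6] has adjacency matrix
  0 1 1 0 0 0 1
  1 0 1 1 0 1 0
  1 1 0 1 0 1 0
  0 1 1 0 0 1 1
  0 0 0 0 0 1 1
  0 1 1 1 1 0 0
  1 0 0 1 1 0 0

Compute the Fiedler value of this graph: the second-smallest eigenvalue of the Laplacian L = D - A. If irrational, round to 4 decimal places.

1.6571

With the vertex order [0, 1, 2, 3, 4, 5, 6], the degrees are [3, 4, 4, 4, 2, 4, 3], giving D = diag(3, 4, 4, 4, 2, 4, 3) and L = D - A. The sorted Laplacian eigenvalues are [0, 1.6571, 2.5858, 3.5293, 5, 5.4142, 5.8136]; the algebraic connectivity is the second entry, 1.6571.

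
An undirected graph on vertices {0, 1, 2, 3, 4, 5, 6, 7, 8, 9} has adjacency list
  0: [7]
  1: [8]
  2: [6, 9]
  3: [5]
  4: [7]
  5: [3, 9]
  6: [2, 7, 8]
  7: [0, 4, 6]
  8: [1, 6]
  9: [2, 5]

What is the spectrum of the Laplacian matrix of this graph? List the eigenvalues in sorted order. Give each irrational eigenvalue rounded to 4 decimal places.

[0, 0.1566, 0.3280, 0.8452, 1, 1.7534, 2.4520, 3.1820, 3.5756, 4.7070]

Reading degrees in the order [0, 1, 2, 3, 4, 5, 6, 7, 8, 9] gives [1, 1, 2, 1, 1, 2, 3, 3, 2, 2]; set D = diag(1, 1, 2, 1, 1, 2, 3, 3, 2, 2) and form L = D - A. The multiplicity of 0 as a Laplacian eigenvalue equals the number of connected components. The single zero eigenvalue shows the graph is connected. By the matrix-tree theorem the graph has (1/10) * product of the nonzero eigenvalues = 1 spanning tree.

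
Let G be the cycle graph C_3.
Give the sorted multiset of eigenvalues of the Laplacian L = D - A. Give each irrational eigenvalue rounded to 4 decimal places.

[0, 3, 3]

The graph has 3 vertices and degree multiset [2, 2, 2]; D is the diagonal matrix of degrees and L = D - A. The multiplicity of 0 as a Laplacian eigenvalue equals the number of connected components. The single zero eigenvalue shows the graph is connected. By the matrix-tree theorem the graph has (1/3) * product of the nonzero eigenvalues = 3 spanning trees. The largest eigenvalue, 3, is at most the vertex count 3.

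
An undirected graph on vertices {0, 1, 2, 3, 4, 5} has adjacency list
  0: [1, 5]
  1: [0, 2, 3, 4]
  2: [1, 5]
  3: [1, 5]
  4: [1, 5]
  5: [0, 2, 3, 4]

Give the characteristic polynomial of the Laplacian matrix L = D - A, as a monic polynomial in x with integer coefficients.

x^6 - 16x^5 + 96x^4 - 272x^3 + 368x^2 - 192x

With the vertex order [0, 1, 2, 3, 4, 5], the degrees are [2, 4, 2, 2, 2, 4], giving D = diag(2, 4, 2, 2, 2, 4) and L = D - A. Computing det(xI - L) by cofactor expansion (or equivalently via sum-over-permutations) gives x^6 - 16x^5 + 96x^4 - 272x^3 + 368x^2 - 192x. The constant term is 0 because L is singular (the all-ones vector lies in its kernel). The eigenvalues sum to 16, which equals trace(L) = 2|E|.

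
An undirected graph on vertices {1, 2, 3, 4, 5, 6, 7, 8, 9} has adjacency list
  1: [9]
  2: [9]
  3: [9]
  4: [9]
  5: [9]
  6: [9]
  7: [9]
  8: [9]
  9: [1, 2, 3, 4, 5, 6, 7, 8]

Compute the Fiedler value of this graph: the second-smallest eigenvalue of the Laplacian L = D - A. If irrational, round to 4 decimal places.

1

With the vertex order [1, 2, 3, 4, 5, 6, 7, 8, 9], the degrees are [1, 1, 1, 1, 1, 1, 1, 1, 8], giving D = diag(1, 1, 1, 1, 1, 1, 1, 1, 8) and L = D - A. The smallest Laplacian eigenvalue is always 0. The next one, lambda_2 = 1, measures how hard the graph is to disconnect: larger values mean better connectivity.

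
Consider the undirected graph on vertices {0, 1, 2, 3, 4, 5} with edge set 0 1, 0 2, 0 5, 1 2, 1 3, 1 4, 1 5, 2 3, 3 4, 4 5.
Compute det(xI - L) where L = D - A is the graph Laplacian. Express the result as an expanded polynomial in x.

With the vertex order [0, 1, 2, 3, 4, 5], the degrees are [3, 5, 3, 3, 3, 3], giving D = diag(3, 5, 3, 3, 3, 3) and L = D - A. Computing det(xI - L) by cofactor expansion (or equivalently via sum-over-permutations) gives x^6 - 20x^5 + 155x^4 - 580x^3 + 1045x^2 - 726x. The coefficient of x^5 equals -trace(L) = -20, matching the sum of degrees. There is one zero in the spectrum, matching the 1 component.

x^6 - 20x^5 + 155x^4 - 580x^3 + 1045x^2 - 726x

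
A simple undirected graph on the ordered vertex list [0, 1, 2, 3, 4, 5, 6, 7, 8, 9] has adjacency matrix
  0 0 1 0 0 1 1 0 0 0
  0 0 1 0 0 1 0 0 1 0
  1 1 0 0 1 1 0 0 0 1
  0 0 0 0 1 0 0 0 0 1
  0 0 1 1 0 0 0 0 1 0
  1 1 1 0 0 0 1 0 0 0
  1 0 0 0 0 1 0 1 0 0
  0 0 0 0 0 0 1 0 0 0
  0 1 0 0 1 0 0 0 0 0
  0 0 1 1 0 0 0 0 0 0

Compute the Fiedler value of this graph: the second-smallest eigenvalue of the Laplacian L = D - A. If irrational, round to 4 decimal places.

With the vertex order [0, 1, 2, 3, 4, 5, 6, 7, 8, 9], the degrees are [3, 3, 5, 2, 3, 4, 3, 1, 2, 2], giving D = diag(3, 3, 5, 2, 3, 4, 3, 1, 2, 2) and L = D - A. The smallest Laplacian eigenvalue is always 0. The next one, lambda_2 = 0.4619, measures how hard the graph is to disconnect: larger values mean better connectivity. The eigenvalues sum to 28, which equals trace(L) = 2|E|.

0.4619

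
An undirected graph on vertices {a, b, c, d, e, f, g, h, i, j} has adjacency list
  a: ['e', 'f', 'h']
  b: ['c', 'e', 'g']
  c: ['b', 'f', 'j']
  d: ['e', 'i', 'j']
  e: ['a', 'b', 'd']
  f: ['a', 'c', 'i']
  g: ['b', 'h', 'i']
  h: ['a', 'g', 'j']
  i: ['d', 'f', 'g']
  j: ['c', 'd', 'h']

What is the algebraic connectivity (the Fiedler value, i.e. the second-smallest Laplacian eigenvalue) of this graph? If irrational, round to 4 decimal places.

With the vertex order [a, b, c, d, e, f, g, h, i, j], the degrees are [3, 3, 3, 3, 3, 3, 3, 3, 3, 3], giving D = diag(3, 3, 3, 3, 3, 3, 3, 3, 3, 3) and L = D - A. The sorted Laplacian eigenvalues are [0, 2, 2, 2, 2, 2, 5, 5, 5, 5]; the algebraic connectivity is the second entry, 2. The largest eigenvalue, 5, is at most the vertex count 10.

2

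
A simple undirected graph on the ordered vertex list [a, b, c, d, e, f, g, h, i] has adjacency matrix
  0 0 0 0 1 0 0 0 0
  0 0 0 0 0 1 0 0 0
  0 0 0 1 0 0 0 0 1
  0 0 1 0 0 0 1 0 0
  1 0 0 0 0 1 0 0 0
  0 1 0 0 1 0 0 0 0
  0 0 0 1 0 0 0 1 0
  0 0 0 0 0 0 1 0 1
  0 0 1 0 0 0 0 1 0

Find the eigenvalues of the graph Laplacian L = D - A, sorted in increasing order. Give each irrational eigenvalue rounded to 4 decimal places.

Reading degrees in the order [a, b, c, d, e, f, g, h, i] gives [1, 1, 2, 2, 2, 2, 2, 2, 2]; set D = diag(1, 1, 2, 2, 2, 2, 2, 2, 2) and form L = D - A. L is symmetric positive semidefinite, so every eigenvalue is real and nonnegative. The 2 zero eigenvalues correspond to the 2 connected components. The eigenvalues sum to 16, which equals trace(L) = 2|E|.

[0, 0, 0.5858, 1.3820, 1.3820, 2, 3.4142, 3.6180, 3.6180]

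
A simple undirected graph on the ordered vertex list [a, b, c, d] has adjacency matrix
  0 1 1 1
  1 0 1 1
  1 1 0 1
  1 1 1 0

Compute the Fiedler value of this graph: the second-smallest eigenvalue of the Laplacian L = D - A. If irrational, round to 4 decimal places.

4

Reading degrees in the order [a, b, c, d] gives [3, 3, 3, 3]; set D = diag(3, 3, 3, 3) and form L = D - A. The sorted Laplacian eigenvalues are [0, 4, 4, 4]; the algebraic connectivity is the second entry, 4.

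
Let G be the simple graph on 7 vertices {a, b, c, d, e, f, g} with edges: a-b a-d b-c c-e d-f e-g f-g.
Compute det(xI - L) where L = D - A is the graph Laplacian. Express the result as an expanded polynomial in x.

x^7 - 14x^6 + 77x^5 - 210x^4 + 294x^3 - 196x^2 + 49x

Each diagonal entry of L is the vertex degree and each off-diagonal entry is -1 where an edge is present, 0 otherwise; in the order [a, b, c, d, e, f, g] the diagonal is [2, 2, 2, 2, 2, 2, 2]. Computing det(xI - L) by cofactor expansion (or equivalently via sum-over-permutations) gives x^7 - 14x^6 + 77x^5 - 210x^4 + 294x^3 - 196x^2 + 49x. Since p(0) = det(-L) = 0, x divides p(x). By the matrix-tree theorem the graph has (1/7) * product of the nonzero eigenvalues = 7 spanning trees.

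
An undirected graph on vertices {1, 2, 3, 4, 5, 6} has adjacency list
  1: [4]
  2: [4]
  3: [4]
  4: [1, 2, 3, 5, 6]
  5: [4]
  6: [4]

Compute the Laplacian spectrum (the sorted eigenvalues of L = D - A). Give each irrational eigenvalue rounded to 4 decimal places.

[0, 1, 1, 1, 1, 6]

Reading degrees in the order [1, 2, 3, 4, 5, 6] gives [1, 1, 1, 5, 1, 1]; set D = diag(1, 1, 1, 5, 1, 1) and form L = D - A. The multiplicity of 0 as a Laplacian eigenvalue equals the number of connected components. The single zero eigenvalue shows the graph is connected. By the matrix-tree theorem the graph has (1/6) * product of the nonzero eigenvalues = 1 spanning tree.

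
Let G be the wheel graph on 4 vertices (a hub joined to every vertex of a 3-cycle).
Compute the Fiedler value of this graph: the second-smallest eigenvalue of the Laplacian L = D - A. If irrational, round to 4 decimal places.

4

The graph has 4 vertices and degree multiset [3, 3, 3, 3]; D is the diagonal matrix of degrees and L = D - A. The sorted Laplacian eigenvalues are [0, 4, 4, 4]; the algebraic connectivity is the second entry, 4. There is one zero in the spectrum, matching the 1 component. The largest eigenvalue, 4, is at most the vertex count 4.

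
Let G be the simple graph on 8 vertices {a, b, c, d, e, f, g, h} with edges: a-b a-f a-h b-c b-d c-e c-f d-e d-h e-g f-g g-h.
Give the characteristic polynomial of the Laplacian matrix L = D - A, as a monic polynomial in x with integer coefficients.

Reading degrees in the order [a, b, c, d, e, f, g, h] gives [3, 3, 3, 3, 3, 3, 3, 3]; set D = diag(3, 3, 3, 3, 3, 3, 3, 3) and form L = D - A. The eigenvalues of L are [0, 2, 2, 2, 4, 4, 4, 6]; the characteristic polynomial is the product of (x - lambda_i), which multiplies out to x^8 - 24x^7 + 240x^6 - 1296x^5 + 4080x^4 - 7488x^3 + 7424x^2 - 3072x. Since p(0) = det(-L) = 0, x divides p(x).

x^8 - 24x^7 + 240x^6 - 1296x^5 + 4080x^4 - 7488x^3 + 7424x^2 - 3072x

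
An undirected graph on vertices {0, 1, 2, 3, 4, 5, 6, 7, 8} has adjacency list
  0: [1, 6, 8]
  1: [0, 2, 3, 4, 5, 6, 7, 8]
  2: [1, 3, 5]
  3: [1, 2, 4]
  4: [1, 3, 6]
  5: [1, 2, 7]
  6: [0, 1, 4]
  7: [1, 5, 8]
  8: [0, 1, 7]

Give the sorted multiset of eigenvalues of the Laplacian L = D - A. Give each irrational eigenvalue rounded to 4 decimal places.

[0, 1.5858, 1.5858, 3, 3, 4.4142, 4.4142, 5, 9]

Reading degrees in the order [0, 1, 2, 3, 4, 5, 6, 7, 8] gives [3, 8, 3, 3, 3, 3, 3, 3, 3]; set D = diag(3, 8, 3, 3, 3, 3, 3, 3, 3) and form L = D - A. L is symmetric positive semidefinite, so every eigenvalue is real and nonnegative. The single zero eigenvalue shows the graph is connected. The eigenvalues sum to 32, which equals trace(L) = 2|E|.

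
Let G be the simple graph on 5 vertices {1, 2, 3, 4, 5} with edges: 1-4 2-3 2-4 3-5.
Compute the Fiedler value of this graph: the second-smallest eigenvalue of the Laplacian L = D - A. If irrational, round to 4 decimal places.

0.3820

Each diagonal entry of L is the vertex degree and each off-diagonal entry is -1 where an edge is present, 0 otherwise; in the order [1, 2, 3, 4, 5] the diagonal is [1, 2, 2, 2, 1]. The sorted Laplacian eigenvalues are [0, 0.3820, 1.3820, 2.6180, 3.6180]; the algebraic connectivity is the second entry, 0.3820. By the matrix-tree theorem the graph has (1/5) * product of the nonzero eigenvalues = 1 spanning tree.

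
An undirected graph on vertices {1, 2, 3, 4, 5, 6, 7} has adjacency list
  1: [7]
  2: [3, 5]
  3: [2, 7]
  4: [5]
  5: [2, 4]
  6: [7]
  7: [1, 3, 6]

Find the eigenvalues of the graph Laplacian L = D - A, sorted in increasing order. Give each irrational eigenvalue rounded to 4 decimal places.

[0, 0.2254, 1, 1, 2.1859, 3.3604, 4.2283]

With the vertex order [1, 2, 3, 4, 5, 6, 7], the degrees are [1, 2, 2, 1, 2, 1, 3], giving D = diag(1, 2, 2, 1, 2, 1, 3) and L = D - A. Diagonalising L (or applying a numerical eigensolver to the 7x7 matrix) gives the spectrum above. The single zero eigenvalue shows the graph is connected. The eigenvalues sum to 12, which equals trace(L) = 2|E|.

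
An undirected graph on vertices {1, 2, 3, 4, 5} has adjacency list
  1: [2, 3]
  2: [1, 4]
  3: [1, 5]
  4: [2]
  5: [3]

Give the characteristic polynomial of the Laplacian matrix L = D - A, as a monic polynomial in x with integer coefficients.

x^5 - 8x^4 + 21x^3 - 20x^2 + 5x

Each diagonal entry of L is the vertex degree and each off-diagonal entry is -1 where an edge is present, 0 otherwise; in the order [1, 2, 3, 4, 5] the diagonal is [2, 2, 2, 1, 1]. Computing det(xI - L) by cofactor expansion (or equivalently via sum-over-permutations) gives x^5 - 8x^4 + 21x^3 - 20x^2 + 5x. Since p(0) = det(-L) = 0, x divides p(x). The eigenvalues sum to 8, which equals trace(L) = 2|E|.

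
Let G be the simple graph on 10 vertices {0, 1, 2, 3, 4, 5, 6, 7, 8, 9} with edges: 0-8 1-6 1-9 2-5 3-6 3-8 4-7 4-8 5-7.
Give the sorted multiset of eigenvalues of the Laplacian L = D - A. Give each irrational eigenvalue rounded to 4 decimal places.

[0, 0.1206, 0.3489, 1, 1, 2, 2.3473, 3.2739, 3.5321, 4.3772]

With the vertex order [0, 1, 2, 3, 4, 5, 6, 7, 8, 9], the degrees are [1, 2, 1, 2, 2, 2, 2, 2, 3, 1], giving D = diag(1, 2, 1, 2, 2, 2, 2, 2, 3, 1) and L = D - A. The multiplicity of 0 as a Laplacian eigenvalue equals the number of connected components. The single zero eigenvalue shows the graph is connected. There is one zero in the spectrum, matching the 1 component.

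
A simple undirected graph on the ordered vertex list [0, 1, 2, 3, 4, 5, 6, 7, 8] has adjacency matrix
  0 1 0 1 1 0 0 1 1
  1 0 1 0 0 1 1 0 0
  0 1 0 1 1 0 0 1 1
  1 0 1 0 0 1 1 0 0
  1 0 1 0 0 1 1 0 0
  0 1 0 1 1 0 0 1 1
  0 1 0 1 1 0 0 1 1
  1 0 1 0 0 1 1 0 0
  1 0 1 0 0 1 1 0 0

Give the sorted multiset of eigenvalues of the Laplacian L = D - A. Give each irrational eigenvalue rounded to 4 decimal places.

[0, 4, 4, 4, 4, 5, 5, 5, 9]

Each diagonal entry of L is the vertex degree and each off-diagonal entry is -1 where an edge is present, 0 otherwise; in the order [0, 1, 2, 3, 4, 5, 6, 7, 8] the diagonal is [5, 4, 5, 4, 4, 5, 5, 4, 4]. Diagonalising L (or applying a numerical eigensolver to the 9x9 matrix) gives the spectrum above. The single zero eigenvalue shows the graph is connected. The eigenvalues sum to 40, which equals trace(L) = 2|E|. By the matrix-tree theorem the graph has (1/9) * product of the nonzero eigenvalues = 32000 spanning trees.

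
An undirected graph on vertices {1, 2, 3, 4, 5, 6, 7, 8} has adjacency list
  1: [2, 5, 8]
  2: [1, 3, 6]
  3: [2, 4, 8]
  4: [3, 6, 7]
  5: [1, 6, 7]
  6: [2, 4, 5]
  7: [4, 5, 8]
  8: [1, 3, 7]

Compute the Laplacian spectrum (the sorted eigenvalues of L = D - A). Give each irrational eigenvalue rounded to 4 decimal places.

Reading degrees in the order [1, 2, 3, 4, 5, 6, 7, 8] gives [3, 3, 3, 3, 3, 3, 3, 3]; set D = diag(3, 3, 3, 3, 3, 3, 3, 3) and form L = D - A. Since every row of L sums to 0, the all-ones vector is in the kernel and 0 is an eigenvalue. The single zero eigenvalue shows the graph is connected.

[0, 2, 2, 2, 4, 4, 4, 6]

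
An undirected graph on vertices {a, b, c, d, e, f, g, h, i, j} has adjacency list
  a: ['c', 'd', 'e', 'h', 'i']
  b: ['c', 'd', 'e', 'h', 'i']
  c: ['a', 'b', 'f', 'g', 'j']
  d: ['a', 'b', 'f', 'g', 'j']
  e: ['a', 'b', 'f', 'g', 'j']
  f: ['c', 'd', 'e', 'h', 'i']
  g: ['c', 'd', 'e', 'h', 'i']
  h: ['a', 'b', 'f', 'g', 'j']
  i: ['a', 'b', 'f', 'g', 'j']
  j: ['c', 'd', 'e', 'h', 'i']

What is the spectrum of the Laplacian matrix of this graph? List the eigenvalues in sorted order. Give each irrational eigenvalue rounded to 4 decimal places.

Reading degrees in the order [a, b, c, d, e, f, g, h, i, j] gives [5, 5, 5, 5, 5, 5, 5, 5, 5, 5]; set D = diag(5, 5, 5, 5, 5, 5, 5, 5, 5, 5) and form L = D - A. The multiplicity of 0 as a Laplacian eigenvalue equals the number of connected components. The single zero eigenvalue shows the graph is connected. There is one zero in the spectrum, matching the 1 component.

[0, 5, 5, 5, 5, 5, 5, 5, 5, 10]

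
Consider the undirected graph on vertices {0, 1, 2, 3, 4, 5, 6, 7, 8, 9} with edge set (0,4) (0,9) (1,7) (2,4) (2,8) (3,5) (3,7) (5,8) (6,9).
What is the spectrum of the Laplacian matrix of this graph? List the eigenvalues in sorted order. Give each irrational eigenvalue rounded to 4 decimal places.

[0, 0.0979, 0.3820, 0.8244, 1.3820, 2, 2.6180, 3.1756, 3.6180, 3.9021]

With the vertex order [0, 1, 2, 3, 4, 5, 6, 7, 8, 9], the degrees are [2, 1, 2, 2, 2, 2, 1, 2, 2, 2], giving D = diag(2, 1, 2, 2, 2, 2, 1, 2, 2, 2) and L = D - A. Since every row of L sums to 0, the all-ones vector is in the kernel and 0 is an eigenvalue. The eigenvalues sum to 18, which equals trace(L) = 2|E|.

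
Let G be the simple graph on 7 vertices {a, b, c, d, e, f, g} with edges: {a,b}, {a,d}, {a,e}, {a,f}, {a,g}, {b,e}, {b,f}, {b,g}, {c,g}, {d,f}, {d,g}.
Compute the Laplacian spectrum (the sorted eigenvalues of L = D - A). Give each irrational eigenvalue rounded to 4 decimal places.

[0, 0.8545, 1.9003, 3.4894, 3.9187, 5.7346, 6.1025]

Reading degrees in the order [a, b, c, d, e, f, g] gives [5, 4, 1, 3, 2, 3, 4]; set D = diag(5, 4, 1, 3, 2, 3, 4) and form L = D - A. Diagonalising L (or applying a numerical eigensolver to the 7x7 matrix) gives the spectrum above. The eigenvalues sum to 22, which equals trace(L) = 2|E|.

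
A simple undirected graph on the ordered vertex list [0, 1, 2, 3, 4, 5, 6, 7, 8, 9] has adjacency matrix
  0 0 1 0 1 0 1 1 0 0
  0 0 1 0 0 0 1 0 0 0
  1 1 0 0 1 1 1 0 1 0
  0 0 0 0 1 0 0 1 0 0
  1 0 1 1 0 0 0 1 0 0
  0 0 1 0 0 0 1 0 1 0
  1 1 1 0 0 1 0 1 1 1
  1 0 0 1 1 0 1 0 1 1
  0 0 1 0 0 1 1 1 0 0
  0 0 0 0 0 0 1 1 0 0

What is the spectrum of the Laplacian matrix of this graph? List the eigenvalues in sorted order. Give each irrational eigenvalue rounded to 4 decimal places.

[0, 1.3571, 1.7998, 2.1502, 3.0101, 4.3988, 5.0414, 6.5018, 7.4764, 8.2643]

Reading degrees in the order [0, 1, 2, 3, 4, 5, 6, 7, 8, 9] gives [4, 2, 6, 2, 4, 3, 7, 6, 4, 2]; set D = diag(4, 2, 6, 2, 4, 3, 7, 6, 4, 2) and form L = D - A. The multiplicity of 0 as a Laplacian eigenvalue equals the number of connected components. The single zero eigenvalue shows the graph is connected. The largest eigenvalue, 8.2643, is at most the vertex count 10. By the matrix-tree theorem the graph has (1/10) * product of the nonzero eigenvalues = 14084 spanning trees.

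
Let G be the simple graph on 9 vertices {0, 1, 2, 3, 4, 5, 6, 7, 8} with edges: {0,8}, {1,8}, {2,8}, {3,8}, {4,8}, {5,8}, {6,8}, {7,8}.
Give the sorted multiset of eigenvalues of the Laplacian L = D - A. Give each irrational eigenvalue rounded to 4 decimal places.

With the vertex order [0, 1, 2, 3, 4, 5, 6, 7, 8], the degrees are [1, 1, 1, 1, 1, 1, 1, 1, 8], giving D = diag(1, 1, 1, 1, 1, 1, 1, 1, 8) and L = D - A. Since every row of L sums to 0, the all-ones vector is in the kernel and 0 is an eigenvalue. The single zero eigenvalue shows the graph is connected.

[0, 1, 1, 1, 1, 1, 1, 1, 9]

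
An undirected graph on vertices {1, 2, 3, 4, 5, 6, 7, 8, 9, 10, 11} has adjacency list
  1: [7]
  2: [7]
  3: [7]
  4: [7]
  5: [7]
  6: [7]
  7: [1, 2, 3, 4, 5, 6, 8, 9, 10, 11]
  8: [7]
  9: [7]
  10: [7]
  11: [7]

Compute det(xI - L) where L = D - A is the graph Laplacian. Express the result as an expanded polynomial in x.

x^11 - 20x^10 + 135x^9 - 480x^8 + 1050x^7 - 1512x^6 + 1470x^5 - 960x^4 + 405x^3 - 100x^2 + 11x

With the vertex order [1, 2, 3, 4, 5, 6, 7, 8, 9, 10, 11], the degrees are [1, 1, 1, 1, 1, 1, 10, 1, 1, 1, 1], giving D = diag(1, 1, 1, 1, 1, 1, 10, 1, 1, 1, 1) and L = D - A. Computing det(xI - L) by cofactor expansion (or equivalently via sum-over-permutations) gives x^11 - 20x^10 + 135x^9 - 480x^8 + 1050x^7 - 1512x^6 + 1470x^5 - 960x^4 + 405x^3 - 100x^2 + 11x. The coefficient of x^10 equals -trace(L) = -20, matching the sum of degrees. There is one zero in the spectrum, matching the 1 component.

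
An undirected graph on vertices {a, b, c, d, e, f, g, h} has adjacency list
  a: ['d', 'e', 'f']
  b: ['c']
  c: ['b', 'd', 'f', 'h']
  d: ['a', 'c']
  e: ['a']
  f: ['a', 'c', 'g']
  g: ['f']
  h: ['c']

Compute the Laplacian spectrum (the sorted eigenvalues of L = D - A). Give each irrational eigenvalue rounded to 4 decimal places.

[0, 0.5066, 0.6743, 1, 1.4986, 2.8999, 3.9168, 5.5038]

Each diagonal entry of L is the vertex degree and each off-diagonal entry is -1 where an edge is present, 0 otherwise; in the order [a, b, c, d, e, f, g, h] the diagonal is [3, 1, 4, 2, 1, 3, 1, 1]. Diagonalising L (or applying a numerical eigensolver to the 8x8 matrix) gives the spectrum above. The single zero eigenvalue shows the graph is connected.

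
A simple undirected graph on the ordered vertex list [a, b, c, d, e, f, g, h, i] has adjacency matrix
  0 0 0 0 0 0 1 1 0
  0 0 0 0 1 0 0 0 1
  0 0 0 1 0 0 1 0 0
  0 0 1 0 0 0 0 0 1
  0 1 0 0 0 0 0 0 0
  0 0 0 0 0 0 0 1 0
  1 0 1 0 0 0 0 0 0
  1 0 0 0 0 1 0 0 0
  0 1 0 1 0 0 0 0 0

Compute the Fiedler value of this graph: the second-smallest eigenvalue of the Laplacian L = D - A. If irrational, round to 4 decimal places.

Each diagonal entry of L is the vertex degree and each off-diagonal entry is -1 where an edge is present, 0 otherwise; in the order [a, b, c, d, e, f, g, h, i] the diagonal is [2, 2, 2, 2, 1, 1, 2, 2, 2]. The smallest Laplacian eigenvalue is always 0. The next one, lambda_2 = 0.1206, measures how hard the graph is to disconnect: larger values mean better connectivity. The largest eigenvalue, 3.8794, is at most the vertex count 9.

0.1206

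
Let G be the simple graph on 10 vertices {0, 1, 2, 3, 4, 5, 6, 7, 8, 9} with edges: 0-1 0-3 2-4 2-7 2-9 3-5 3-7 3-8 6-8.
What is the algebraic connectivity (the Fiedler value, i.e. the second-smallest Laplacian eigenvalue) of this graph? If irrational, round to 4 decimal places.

Reading degrees in the order [0, 1, 2, 3, 4, 5, 6, 7, 8, 9] gives [2, 1, 3, 4, 1, 1, 1, 2, 2, 1]; set D = diag(2, 1, 3, 4, 1, 1, 1, 2, 2, 1) and form L = D - A. Computing the eigenvalues of L and sorting gives [0, 0.1898, 0.3820, 0.7154, 1, 1.5268, 2.2743, 2.6180, 4.0296, 5.2641]. The Fiedler value lambda_2 = 0.1898 is strictly positive, so the graph is connected. The eigenvalues sum to 18, which equals trace(L) = 2|E|. By the matrix-tree theorem the graph has (1/10) * product of the nonzero eigenvalues = 1 spanning tree.

0.1898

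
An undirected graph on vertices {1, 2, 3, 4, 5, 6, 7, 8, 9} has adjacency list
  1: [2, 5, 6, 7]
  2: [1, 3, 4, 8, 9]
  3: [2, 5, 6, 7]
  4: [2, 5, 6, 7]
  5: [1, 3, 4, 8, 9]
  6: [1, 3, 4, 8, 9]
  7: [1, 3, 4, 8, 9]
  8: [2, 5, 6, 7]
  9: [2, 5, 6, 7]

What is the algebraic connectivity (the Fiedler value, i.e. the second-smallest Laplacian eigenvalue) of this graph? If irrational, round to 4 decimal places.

Each diagonal entry of L is the vertex degree and each off-diagonal entry is -1 where an edge is present, 0 otherwise; in the order [1, 2, 3, 4, 5, 6, 7, 8, 9] the diagonal is [4, 5, 4, 4, 5, 5, 5, 4, 4]. The sorted Laplacian eigenvalues are [0, 4, 4, 4, 4, 5, 5, 5, 9]; the algebraic connectivity is the second entry, 4. There is one zero in the spectrum, matching the 1 component.

4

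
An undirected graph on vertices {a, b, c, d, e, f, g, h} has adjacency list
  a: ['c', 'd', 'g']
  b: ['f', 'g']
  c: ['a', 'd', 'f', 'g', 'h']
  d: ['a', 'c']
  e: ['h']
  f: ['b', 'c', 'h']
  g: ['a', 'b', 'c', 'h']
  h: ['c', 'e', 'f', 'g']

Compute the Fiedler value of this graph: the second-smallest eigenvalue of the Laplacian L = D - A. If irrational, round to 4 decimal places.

0.7955

Each diagonal entry of L is the vertex degree and each off-diagonal entry is -1 where an edge is present, 0 otherwise; in the order [a, b, c, d, e, f, g, h] the diagonal is [3, 2, 5, 2, 1, 3, 4, 4]. Computing the eigenvalues of L and sorting gives [0, 0.7955, 1.2764, 2.7991, 3, 4.2009, 5.7236, 6.2045]. The Fiedler value lambda_2 = 0.7955 is strictly positive, so the graph is connected. The largest eigenvalue, 6.2045, is at most the vertex count 8.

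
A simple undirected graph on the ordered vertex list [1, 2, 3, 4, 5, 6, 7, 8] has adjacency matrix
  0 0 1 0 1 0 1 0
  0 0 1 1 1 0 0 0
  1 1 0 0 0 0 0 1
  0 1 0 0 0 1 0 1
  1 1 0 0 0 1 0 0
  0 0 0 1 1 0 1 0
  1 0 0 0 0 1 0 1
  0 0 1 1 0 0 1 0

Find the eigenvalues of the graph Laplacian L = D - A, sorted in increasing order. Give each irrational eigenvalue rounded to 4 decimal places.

[0, 2, 2, 2, 4, 4, 4, 6]

With the vertex order [1, 2, 3, 4, 5, 6, 7, 8], the degrees are [3, 3, 3, 3, 3, 3, 3, 3], giving D = diag(3, 3, 3, 3, 3, 3, 3, 3) and L = D - A. Diagonalising L (or applying a numerical eigensolver to the 8x8 matrix) gives the spectrum above. The largest eigenvalue, 6, is at most the vertex count 8. By the matrix-tree theorem the graph has (1/8) * product of the nonzero eigenvalues = 384 spanning trees.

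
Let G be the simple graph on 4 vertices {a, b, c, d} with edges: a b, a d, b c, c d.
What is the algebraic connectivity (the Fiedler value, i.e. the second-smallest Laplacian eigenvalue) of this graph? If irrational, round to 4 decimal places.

2

With the vertex order [a, b, c, d], the degrees are [2, 2, 2, 2], giving D = diag(2, 2, 2, 2) and L = D - A. The smallest Laplacian eigenvalue is always 0. The next one, lambda_2 = 2, measures how hard the graph is to disconnect: larger values mean better connectivity. There is one zero in the spectrum, matching the 1 component.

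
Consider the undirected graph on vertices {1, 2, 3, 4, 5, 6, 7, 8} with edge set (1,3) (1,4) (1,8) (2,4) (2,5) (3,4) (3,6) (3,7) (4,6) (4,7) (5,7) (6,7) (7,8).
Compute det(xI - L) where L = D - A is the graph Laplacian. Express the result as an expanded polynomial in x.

x^8 - 26x^7 + 277x^6 - 1560x^5 + 4990x^4 - 9016x^3 + 8462x^2 - 3152x

Reading degrees in the order [1, 2, 3, 4, 5, 6, 7, 8] gives [3, 2, 4, 5, 2, 3, 5, 2]; set D = diag(3, 2, 4, 5, 2, 3, 5, 2) and form L = D - A. L has integer entries, so p(x) = det(xI - L) has integer coefficients. Expanding the determinant yields x^8 - 26x^7 + 277x^6 - 1560x^5 + 4990x^4 - 9016x^3 + 8462x^2 - 3152x. The coefficient of x^7 equals -trace(L) = -26, matching the sum of degrees. The largest eigenvalue, 6.6339, is at most the vertex count 8.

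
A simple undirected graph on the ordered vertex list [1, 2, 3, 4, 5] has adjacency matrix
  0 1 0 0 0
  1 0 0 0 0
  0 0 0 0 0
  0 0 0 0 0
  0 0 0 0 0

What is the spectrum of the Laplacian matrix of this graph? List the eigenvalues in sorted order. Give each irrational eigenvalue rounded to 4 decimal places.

[0, 0, 0, 0, 2]

Reading degrees in the order [1, 2, 3, 4, 5] gives [1, 1, 0, 0, 0]; set D = diag(1, 1, 0, 0, 0) and form L = D - A. L is symmetric positive semidefinite, so every eigenvalue is real and nonnegative. The 4 zero eigenvalues correspond to the 4 connected components. The eigenvalues sum to 2, which equals trace(L) = 2|E|.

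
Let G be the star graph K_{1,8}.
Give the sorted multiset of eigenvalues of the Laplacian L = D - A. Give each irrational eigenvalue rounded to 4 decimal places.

[0, 1, 1, 1, 1, 1, 1, 1, 9]

The graph has 9 vertices and degree multiset [8, 1, 1, 1, 1, 1, 1, 1, 1]; D is the diagonal matrix of degrees and L = D - A. Since every row of L sums to 0, the all-ones vector is in the kernel and 0 is an eigenvalue. The single zero eigenvalue shows the graph is connected. The eigenvalues sum to 16, which equals trace(L) = 2|E|.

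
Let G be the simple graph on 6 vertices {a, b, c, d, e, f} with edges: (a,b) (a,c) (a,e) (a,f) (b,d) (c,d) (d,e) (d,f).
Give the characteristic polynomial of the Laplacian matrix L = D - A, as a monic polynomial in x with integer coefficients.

x^6 - 16x^5 + 96x^4 - 272x^3 + 368x^2 - 192x

With the vertex order [a, b, c, d, e, f], the degrees are [4, 2, 2, 4, 2, 2], giving D = diag(4, 2, 2, 4, 2, 2) and L = D - A. L has integer entries, so p(x) = det(xI - L) has integer coefficients. Expanding the determinant yields x^6 - 16x^5 + 96x^4 - 272x^3 + 368x^2 - 192x. Since p(0) = det(-L) = 0, x divides p(x). The eigenvalues sum to 16, which equals trace(L) = 2|E|.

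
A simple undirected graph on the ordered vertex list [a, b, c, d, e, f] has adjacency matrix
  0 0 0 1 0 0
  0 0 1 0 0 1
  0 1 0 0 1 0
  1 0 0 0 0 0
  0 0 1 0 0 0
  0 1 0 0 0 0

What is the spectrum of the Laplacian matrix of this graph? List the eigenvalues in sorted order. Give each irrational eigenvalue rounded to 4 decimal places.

[0, 0, 0.5858, 2, 2, 3.4142]

Each diagonal entry of L is the vertex degree and each off-diagonal entry is -1 where an edge is present, 0 otherwise; in the order [a, b, c, d, e, f] the diagonal is [1, 2, 2, 1, 1, 1]. Diagonalising L (or applying a numerical eigensolver to the 6x6 matrix) gives the spectrum above. The 2 zero eigenvalues correspond to the 2 connected components.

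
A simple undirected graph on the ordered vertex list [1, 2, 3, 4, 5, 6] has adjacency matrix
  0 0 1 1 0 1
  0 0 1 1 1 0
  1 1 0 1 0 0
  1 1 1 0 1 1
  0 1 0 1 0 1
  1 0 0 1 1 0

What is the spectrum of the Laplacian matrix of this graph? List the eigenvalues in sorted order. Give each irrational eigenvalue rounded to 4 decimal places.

Each diagonal entry of L is the vertex degree and each off-diagonal entry is -1 where an edge is present, 0 otherwise; in the order [1, 2, 3, 4, 5, 6] the diagonal is [3, 3, 3, 5, 3, 3]. The multiplicity of 0 as a Laplacian eigenvalue equals the number of connected components. The single zero eigenvalue shows the graph is connected. By the matrix-tree theorem the graph has (1/6) * product of the nonzero eigenvalues = 121 spanning trees.

[0, 2.3820, 2.3820, 4.6180, 4.6180, 6]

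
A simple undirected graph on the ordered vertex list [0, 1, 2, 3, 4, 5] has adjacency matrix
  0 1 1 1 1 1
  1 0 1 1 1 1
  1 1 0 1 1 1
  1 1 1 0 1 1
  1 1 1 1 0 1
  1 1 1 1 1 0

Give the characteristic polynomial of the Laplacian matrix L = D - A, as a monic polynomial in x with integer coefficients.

Reading degrees in the order [0, 1, 2, 3, 4, 5] gives [5, 5, 5, 5, 5, 5]; set D = diag(5, 5, 5, 5, 5, 5) and form L = D - A. Computing det(xI - L) by cofactor expansion (or equivalently via sum-over-permutations) gives x^6 - 30x^5 + 360x^4 - 2160x^3 + 6480x^2 - 7776x. The constant term is 0 because L is singular (the all-ones vector lies in its kernel). By the matrix-tree theorem the graph has (1/6) * product of the nonzero eigenvalues = 1296 spanning trees.

x^6 - 30x^5 + 360x^4 - 2160x^3 + 6480x^2 - 7776x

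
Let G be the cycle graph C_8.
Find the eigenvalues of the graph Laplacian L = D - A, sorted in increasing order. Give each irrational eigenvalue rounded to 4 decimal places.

[0, 0.5858, 0.5858, 2, 2, 3.4142, 3.4142, 4]

The graph has 8 vertices and degree multiset [2, 2, 2, 2, 2, 2, 2, 2]; D is the diagonal matrix of degrees and L = D - A. Diagonalising L (or applying a numerical eigensolver to the 8x8 matrix) gives the spectrum above. There is one zero in the spectrum, matching the 1 component.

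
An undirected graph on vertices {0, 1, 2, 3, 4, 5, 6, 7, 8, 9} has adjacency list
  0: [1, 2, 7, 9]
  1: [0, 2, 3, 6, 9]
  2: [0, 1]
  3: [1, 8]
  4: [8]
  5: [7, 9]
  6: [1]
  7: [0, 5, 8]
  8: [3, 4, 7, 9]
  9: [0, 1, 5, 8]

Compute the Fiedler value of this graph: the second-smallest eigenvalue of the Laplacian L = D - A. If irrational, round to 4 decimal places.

0.6516

Each diagonal entry of L is the vertex degree and each off-diagonal entry is -1 where an edge is present, 0 otherwise; in the order [0, 1, 2, 3, 4, 5, 6, 7, 8, 9] the diagonal is [4, 5, 2, 2, 1, 2, 1, 3, 4, 4]. The sorted Laplacian eigenvalues are [0, 0.6516, 0.9355, 1.4265, 1.6883, 3.0157, 3.4405, 4.4047, 5.9530, 6.4841]; the algebraic connectivity is the second entry, 0.6516. The largest eigenvalue, 6.4841, is at most the vertex count 10.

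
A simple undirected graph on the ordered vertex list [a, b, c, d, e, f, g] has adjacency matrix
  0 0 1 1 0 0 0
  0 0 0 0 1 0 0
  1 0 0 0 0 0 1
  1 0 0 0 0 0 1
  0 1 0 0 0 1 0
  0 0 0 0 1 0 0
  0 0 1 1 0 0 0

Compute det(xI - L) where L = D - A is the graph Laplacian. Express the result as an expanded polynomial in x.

x^7 - 12x^6 + 55x^5 - 120x^4 + 124x^3 - 48x^2

Each diagonal entry of L is the vertex degree and each off-diagonal entry is -1 where an edge is present, 0 otherwise; in the order [a, b, c, d, e, f, g] the diagonal is [2, 1, 2, 2, 2, 1, 2]. The eigenvalues of L are [0, 0, 1, 2, 2, 3, 4]; the characteristic polynomial is the product of (x - lambda_i), which multiplies out to x^7 - 12x^6 + 55x^5 - 120x^4 + 124x^3 - 48x^2. Since p(0) = det(-L) = 0, x divides p(x). There are 2 zeros in the spectrum, matching the 2 components.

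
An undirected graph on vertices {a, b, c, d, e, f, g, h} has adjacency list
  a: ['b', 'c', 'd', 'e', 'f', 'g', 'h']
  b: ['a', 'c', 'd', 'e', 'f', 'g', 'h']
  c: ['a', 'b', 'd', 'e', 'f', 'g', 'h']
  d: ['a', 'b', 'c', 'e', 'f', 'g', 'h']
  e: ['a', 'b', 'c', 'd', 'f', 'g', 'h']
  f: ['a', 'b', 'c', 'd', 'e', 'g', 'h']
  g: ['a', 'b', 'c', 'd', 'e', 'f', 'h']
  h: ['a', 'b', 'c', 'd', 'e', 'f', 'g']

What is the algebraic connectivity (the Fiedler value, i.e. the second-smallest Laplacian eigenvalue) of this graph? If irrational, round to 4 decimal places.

8

Each diagonal entry of L is the vertex degree and each off-diagonal entry is -1 where an edge is present, 0 otherwise; in the order [a, b, c, d, e, f, g, h] the diagonal is [7, 7, 7, 7, 7, 7, 7, 7]. The smallest Laplacian eigenvalue is always 0. The next one, lambda_2 = 8, measures how hard the graph is to disconnect: larger values mean better connectivity.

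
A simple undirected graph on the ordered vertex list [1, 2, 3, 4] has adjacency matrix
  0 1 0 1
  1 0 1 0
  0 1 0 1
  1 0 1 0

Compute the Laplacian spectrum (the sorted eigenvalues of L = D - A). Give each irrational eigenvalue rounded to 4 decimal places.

[0, 2, 2, 4]

Reading degrees in the order [1, 2, 3, 4] gives [2, 2, 2, 2]; set D = diag(2, 2, 2, 2) and form L = D - A. The multiplicity of 0 as a Laplacian eigenvalue equals the number of connected components. There is one zero in the spectrum, matching the 1 component.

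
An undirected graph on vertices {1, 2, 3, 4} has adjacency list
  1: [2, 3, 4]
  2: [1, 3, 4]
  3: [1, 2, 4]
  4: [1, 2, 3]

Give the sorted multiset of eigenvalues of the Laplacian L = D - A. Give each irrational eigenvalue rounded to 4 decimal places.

[0, 4, 4, 4]

Reading degrees in the order [1, 2, 3, 4] gives [3, 3, 3, 3]; set D = diag(3, 3, 3, 3) and form L = D - A. The multiplicity of 0 as a Laplacian eigenvalue equals the number of connected components. The single zero eigenvalue shows the graph is connected.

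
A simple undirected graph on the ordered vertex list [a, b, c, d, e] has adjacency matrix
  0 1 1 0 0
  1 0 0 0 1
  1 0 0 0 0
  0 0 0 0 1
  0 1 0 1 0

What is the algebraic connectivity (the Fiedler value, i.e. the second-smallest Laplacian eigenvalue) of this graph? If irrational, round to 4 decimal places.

Each diagonal entry of L is the vertex degree and each off-diagonal entry is -1 where an edge is present, 0 otherwise; in the order [a, b, c, d, e] the diagonal is [2, 2, 1, 1, 2]. The sorted Laplacian eigenvalues are [0, 0.3820, 1.3820, 2.6180, 3.6180]; the algebraic connectivity is the second entry, 0.3820. The eigenvalues sum to 8, which equals trace(L) = 2|E|.

0.3820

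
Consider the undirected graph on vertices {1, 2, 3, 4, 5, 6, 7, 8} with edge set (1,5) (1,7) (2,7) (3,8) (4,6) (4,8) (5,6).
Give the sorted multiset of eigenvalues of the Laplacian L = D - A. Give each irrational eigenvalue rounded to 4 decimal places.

[0, 0.1522, 0.5858, 1.2346, 2, 2.7654, 3.4142, 3.8478]

Reading degrees in the order [1, 2, 3, 4, 5, 6, 7, 8] gives [2, 1, 1, 2, 2, 2, 2, 2]; set D = diag(2, 1, 1, 2, 2, 2, 2, 2) and form L = D - A. The multiplicity of 0 as a Laplacian eigenvalue equals the number of connected components. The single zero eigenvalue shows the graph is connected. There is one zero in the spectrum, matching the 1 component.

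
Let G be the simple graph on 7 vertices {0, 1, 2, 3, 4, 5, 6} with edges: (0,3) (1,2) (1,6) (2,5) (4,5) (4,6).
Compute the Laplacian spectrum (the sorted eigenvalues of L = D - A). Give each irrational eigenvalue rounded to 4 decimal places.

With the vertex order [0, 1, 2, 3, 4, 5, 6], the degrees are [1, 2, 2, 1, 2, 2, 2], giving D = diag(1, 2, 2, 1, 2, 2, 2) and L = D - A. L is symmetric positive semidefinite, so every eigenvalue is real and nonnegative. The 2 zero eigenvalues correspond to the 2 connected components. The eigenvalues sum to 12, which equals trace(L) = 2|E|.

[0, 0, 1.3820, 1.3820, 2, 3.6180, 3.6180]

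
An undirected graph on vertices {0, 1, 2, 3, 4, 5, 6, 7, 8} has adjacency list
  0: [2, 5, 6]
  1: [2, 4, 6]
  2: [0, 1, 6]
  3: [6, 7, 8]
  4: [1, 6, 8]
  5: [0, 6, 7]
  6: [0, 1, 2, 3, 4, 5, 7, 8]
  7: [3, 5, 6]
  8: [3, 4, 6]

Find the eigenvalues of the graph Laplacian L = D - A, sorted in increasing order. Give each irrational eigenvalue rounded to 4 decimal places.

With the vertex order [0, 1, 2, 3, 4, 5, 6, 7, 8], the degrees are [3, 3, 3, 3, 3, 3, 8, 3, 3], giving D = diag(3, 3, 3, 3, 3, 3, 8, 3, 3) and L = D - A. Diagonalising L (or applying a numerical eigensolver to the 9x9 matrix) gives the spectrum above. The eigenvalues sum to 32, which equals trace(L) = 2|E|. There is one zero in the spectrum, matching the 1 component.

[0, 1.5858, 1.5858, 3, 3, 4.4142, 4.4142, 5, 9]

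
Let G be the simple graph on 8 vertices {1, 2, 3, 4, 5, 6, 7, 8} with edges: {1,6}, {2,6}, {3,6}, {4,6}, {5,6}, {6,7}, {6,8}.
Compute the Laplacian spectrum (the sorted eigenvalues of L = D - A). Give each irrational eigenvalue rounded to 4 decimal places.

[0, 1, 1, 1, 1, 1, 1, 8]

Each diagonal entry of L is the vertex degree and each off-diagonal entry is -1 where an edge is present, 0 otherwise; in the order [1, 2, 3, 4, 5, 6, 7, 8] the diagonal is [1, 1, 1, 1, 1, 7, 1, 1]. The multiplicity of 0 as a Laplacian eigenvalue equals the number of connected components. The single zero eigenvalue shows the graph is connected. The largest eigenvalue, 8, is at most the vertex count 8.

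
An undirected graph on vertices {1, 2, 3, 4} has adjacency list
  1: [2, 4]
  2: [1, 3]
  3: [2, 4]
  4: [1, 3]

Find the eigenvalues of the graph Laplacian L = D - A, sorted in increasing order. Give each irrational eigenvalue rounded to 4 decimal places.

With the vertex order [1, 2, 3, 4], the degrees are [2, 2, 2, 2], giving D = diag(2, 2, 2, 2) and L = D - A. The multiplicity of 0 as a Laplacian eigenvalue equals the number of connected components. The single zero eigenvalue shows the graph is connected. The largest eigenvalue, 4, is at most the vertex count 4.

[0, 2, 2, 4]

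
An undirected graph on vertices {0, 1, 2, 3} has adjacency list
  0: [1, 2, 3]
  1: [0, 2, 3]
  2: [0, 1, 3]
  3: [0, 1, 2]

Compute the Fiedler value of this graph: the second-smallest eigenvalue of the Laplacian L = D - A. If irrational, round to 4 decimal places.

4

With the vertex order [0, 1, 2, 3], the degrees are [3, 3, 3, 3], giving D = diag(3, 3, 3, 3) and L = D - A. The sorted Laplacian eigenvalues are [0, 4, 4, 4]; the algebraic connectivity is the second entry, 4. By the matrix-tree theorem the graph has (1/4) * product of the nonzero eigenvalues = 16 spanning trees.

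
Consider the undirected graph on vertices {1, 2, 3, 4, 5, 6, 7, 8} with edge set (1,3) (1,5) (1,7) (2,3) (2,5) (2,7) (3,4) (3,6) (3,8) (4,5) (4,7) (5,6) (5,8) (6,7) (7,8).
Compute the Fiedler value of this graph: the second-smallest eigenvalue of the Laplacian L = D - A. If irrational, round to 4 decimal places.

3

With the vertex order [1, 2, 3, 4, 5, 6, 7, 8], the degrees are [3, 3, 5, 3, 5, 3, 5, 3], giving D = diag(3, 3, 5, 3, 5, 3, 5, 3) and L = D - A. The smallest Laplacian eigenvalue is always 0. The next one, lambda_2 = 3, measures how hard the graph is to disconnect: larger values mean better connectivity. The largest eigenvalue, 8, is at most the vertex count 8. There is one zero in the spectrum, matching the 1 component.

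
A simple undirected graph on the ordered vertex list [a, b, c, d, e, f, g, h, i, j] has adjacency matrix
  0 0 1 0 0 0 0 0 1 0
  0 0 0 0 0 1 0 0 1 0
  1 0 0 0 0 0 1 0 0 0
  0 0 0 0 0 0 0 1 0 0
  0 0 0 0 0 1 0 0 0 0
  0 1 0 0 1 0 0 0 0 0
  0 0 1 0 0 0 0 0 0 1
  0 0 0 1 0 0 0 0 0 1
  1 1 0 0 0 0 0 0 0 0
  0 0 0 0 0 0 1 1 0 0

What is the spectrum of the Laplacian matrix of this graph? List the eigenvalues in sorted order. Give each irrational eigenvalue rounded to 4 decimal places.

[0, 0.0979, 0.3820, 0.8244, 1.3820, 2, 2.6180, 3.1756, 3.6180, 3.9021]

Reading degrees in the order [a, b, c, d, e, f, g, h, i, j] gives [2, 2, 2, 1, 1, 2, 2, 2, 2, 2]; set D = diag(2, 2, 2, 1, 1, 2, 2, 2, 2, 2) and form L = D - A. The multiplicity of 0 as a Laplacian eigenvalue equals the number of connected components. The largest eigenvalue, 3.9021, is at most the vertex count 10.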